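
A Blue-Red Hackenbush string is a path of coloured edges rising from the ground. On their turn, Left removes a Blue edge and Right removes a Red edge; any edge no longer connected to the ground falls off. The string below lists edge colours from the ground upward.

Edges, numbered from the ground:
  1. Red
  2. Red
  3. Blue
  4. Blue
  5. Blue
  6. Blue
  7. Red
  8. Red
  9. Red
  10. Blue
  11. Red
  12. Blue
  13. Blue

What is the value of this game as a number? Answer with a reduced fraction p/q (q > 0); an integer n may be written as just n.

Build G(s[:k]) for k = 1..13, string s = Red Red Blue Blue Blue Blue Red Red Red Blue Red Blue Blue.
1 of 13 · R · max L −∞ · min R 0 ⇒ -1
2 of 13 · RR · max L −∞ · min R -1 ⇒ -2
3 of 13 · RRB · max L -2 · min R -1 ⇒ -3/2
4 of 13 · RRBB · max L -3/2 · min R -1 ⇒ -5/4
5 of 13 · RRBBB · max L -5/4 · min R -1 ⇒ -9/8
6 of 13 · RRBBBB · max L -9/8 · min R -1 ⇒ -17/16
7 of 13 · RRBBBBR · max L -9/8 · min R -17/16 ⇒ -35/32
8 of 13 · RRBBBBRR · max L -9/8 · min R -35/32 ⇒ -71/64
9 of 13 · RRBBBBRRR · max L -9/8 · min R -71/64 ⇒ -143/128
10 of 13 · RRBBBBRRRB · max L -143/128 · min R -71/64 ⇒ -285/256
11 of 13 · RRBBBBRRRBR · max L -143/128 · min R -285/256 ⇒ -571/512
12 of 13 · RRBBBBRRRBRB · max L -571/512 · min R -285/256 ⇒ -1141/1024
13 of 13 · RRBBBBRRRBRBB · max L -1141/1024 · min R -285/256 ⇒ -2281/2048

-2281/2048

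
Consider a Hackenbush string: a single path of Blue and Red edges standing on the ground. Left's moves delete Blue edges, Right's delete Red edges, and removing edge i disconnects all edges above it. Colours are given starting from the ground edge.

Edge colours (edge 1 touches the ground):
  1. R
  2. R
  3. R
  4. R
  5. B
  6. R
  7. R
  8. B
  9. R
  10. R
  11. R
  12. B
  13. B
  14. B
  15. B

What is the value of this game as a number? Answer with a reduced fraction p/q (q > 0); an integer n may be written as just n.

Recurse on prefixes of the 15-edge string R R R R B R R B R R R B B B B:
edge 1 of 15 (R): {  | 0 } ⇒ -1
edge 2 of 15 (R): {  | -1,0 } ⇒ -2
edge 3 of 15 (R): {  | -2,-1,0 } ⇒ -3
edge 4 of 15 (R): {  | -3,-2,-1,0 } ⇒ -4
edge 5 of 15 (B): { -4 | -3,-2,-1,0 } ⇒ -7/2
edge 6 of 15 (R): { -4 | -7/2,-3,-2,-1,0 } ⇒ -15/4
edge 7 of 15 (R): { -4 | -15/4,-7/2,-3,-2,-1,0 } ⇒ -31/8
edge 8 of 15 (B): { -4,-31/8 | -15/4,-7/2,-3,-2,-1,0 } ⇒ -61/16
edge 9 of 15 (R): { -4,-31/8 | -61/16,-15/4,-7/2,-3,-2,-1,0 } ⇒ -123/32
edge 10 of 15 (R): { -4,-31/8 | -123/32,-61/16,-15/4,-7/2,-3,-2,-1,0 } ⇒ -247/64
edge 11 of 15 (R): { -4,-31/8 | -247/64,-123/32,-61/16,-15/4,-7/2,-3,-2,-1,0 } ⇒ -495/128
edge 12 of 15 (B): { -4,-31/8,-495/128 | -247/64,-123/32,-61/16,-15/4,-7/2,-3,-2,-1,0 } ⇒ -989/256
edge 13 of 15 (B): { -4,-31/8,-495/128,-989/256 | -247/64,-123/32,-61/16,-15/4,-7/2,-3,-2,-1,0 } ⇒ -1977/512
edge 14 of 15 (B): { -4,-31/8,-495/128,-989/256,-1977/512 | -247/64,-123/32,-61/16,-15/4,-7/2,-3,-2,-1,0 } ⇒ -3953/1024
edge 15 of 15 (B): { -4,-31/8,-495/128,-989/256,-1977/512,-3953/1024 | -247/64,-123/32,-61/16,-15/4,-7/2,-3,-2,-1,0 } ⇒ -7905/2048

-7905/2048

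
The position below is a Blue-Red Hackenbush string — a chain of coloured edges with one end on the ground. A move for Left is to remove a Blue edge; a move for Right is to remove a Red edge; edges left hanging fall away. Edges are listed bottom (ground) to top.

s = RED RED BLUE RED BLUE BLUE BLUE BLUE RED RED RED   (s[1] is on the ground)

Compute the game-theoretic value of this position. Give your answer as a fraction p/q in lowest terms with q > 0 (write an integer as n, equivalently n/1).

-783/512

G_1 [R]  L=[(no moves)]  R=[0]  so -1
G_2 [RR]  L=[(no moves)]  R=[-1,0]  so -2
G_3 [RRB]  L=[-2]  R=[-1,0]  so -3/2
G_4 [RRBR]  L=[-2]  R=[-3/2,-1,0]  so -7/4
G_5 [RRBRB]  L=[-2,-7/4]  R=[-3/2,-1,0]  so -13/8
G_6 [RRBRBB]  L=[-2,-7/4,-13/8]  R=[-3/2,-1,0]  so -25/16
G_7 [RRBRBBB]  L=[-2,-7/4,-13/8,-25/16]  R=[-3/2,-1,0]  so -49/32
G_8 [RRBRBBBB]  L=[-2,-7/4,-13/8,-25/16,-49/32]  R=[-3/2,-1,0]  so -97/64
G_9 [RRBRBBBBR]  L=[-2,-7/4,-13/8,-25/16,-49/32]  R=[-97/64,-3/2,-1,0]  so -195/128
G_10 [RRBRBBBBRR]  L=[-2,-7/4,-13/8,-25/16,-49/32]  R=[-195/128,-97/64,-3/2,-1,0]  so -391/256
G_11 [RRBRBBBBRRR]  L=[-2,-7/4,-13/8,-25/16,-49/32]  R=[-391/256,-195/128,-97/64,-3/2,-1,0]  so -783/512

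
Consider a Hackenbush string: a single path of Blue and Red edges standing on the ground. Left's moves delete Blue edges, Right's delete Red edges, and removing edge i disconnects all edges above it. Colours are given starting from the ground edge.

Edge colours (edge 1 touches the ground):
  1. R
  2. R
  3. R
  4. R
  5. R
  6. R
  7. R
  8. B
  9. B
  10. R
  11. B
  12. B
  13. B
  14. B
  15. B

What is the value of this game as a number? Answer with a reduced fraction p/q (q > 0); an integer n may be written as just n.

Build val(s[:k]) for k = 1..15, string s = R R R R R R R B B R B B B B B.
val(R) = { · | 0 } gives -1
val(RR) = { · | -1,0 } gives -2
val(RRR) = { · | -2,-1,0 } gives -3
val(RRRR) = { · | -3,-2,-1,0 } gives -4
val(RRRRR) = { · | -4,-3,-2,-1,0 } gives -5
val(RRRRRR) = { · | -5,-4,-3,-2,-1,0 } gives -6
val(RRRRRRR) = { · | -6,-5,-4,-3,-2,-1,0 } gives -7
val(RRRRRRRB) = { -7 | -6,-5,-4,-3,-2,-1,0 } gives -13/2
val(RRRRRRRBB) = { -7,-13/2 | -6,-5,-4,-3,-2,-1,0 } gives -25/4
val(RRRRRRRBBR) = { -7,-13/2 | -25/4,-6,-5,-4,-3,-2,-1,0 } gives -51/8
val(RRRRRRRBBRB) = { -7,-13/2,-51/8 | -25/4,-6,-5,-4,-3,-2,-1,0 } gives -101/16
val(RRRRRRRBBRBB) = { -7,-13/2,-51/8,-101/16 | -25/4,-6,-5,-4,-3,-2,-1,0 } gives -201/32
val(RRRRRRRBBRBBB) = { -7,-13/2,-51/8,-101/16,-201/32 | -25/4,-6,-5,-4,-3,-2,-1,0 } gives -401/64
val(RRRRRRRBBRBBBB) = { -7,-13/2,-51/8,-101/16,-201/32,-401/64 | -25/4,-6,-5,-4,-3,-2,-1,0 } gives -801/128
val(RRRRRRRBBRBBBBB) = { -7,-13/2,-51/8,-101/16,-201/32,-401/64,-801/128 | -25/4,-6,-5,-4,-3,-2,-1,0 } gives -1601/256

-1601/256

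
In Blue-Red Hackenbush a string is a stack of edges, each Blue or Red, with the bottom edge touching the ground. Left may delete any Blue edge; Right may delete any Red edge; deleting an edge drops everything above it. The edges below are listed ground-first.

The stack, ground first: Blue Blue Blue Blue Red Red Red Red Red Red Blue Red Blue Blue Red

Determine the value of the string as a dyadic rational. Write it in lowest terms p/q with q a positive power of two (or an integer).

Build value(s[:k]) for k = 1..15, string s = Blue Blue Blue Blue Red Red Red Red Red Red Blue Red Blue Blue Red.
value_1 [B]  L=[0]  R=[—]  → 1
value_2 [BB]  L=[0, 1]  R=[—]  → 2
value_3 [BBB]  L=[0, 1, 2]  R=[—]  → 3
value_4 [BBBB]  L=[0, 1, 2, 3]  R=[—]  → 4
value_5 [BBBBR]  L=[0, 1, 2, 3]  R=[4]  → 7/2
value_6 [BBBBRR]  L=[0, 1, 2, 3]  R=[7/2, 4]  → 13/4
value_7 [BBBBRRR]  L=[0, 1, 2, 3]  R=[13/4, 7/2, 4]  → 25/8
value_8 [BBBBRRRR]  L=[0, 1, 2, 3]  R=[25/8, 13/4, 7/2, 4]  → 49/16
value_9 [BBBBRRRRR]  L=[0, 1, 2, 3]  R=[49/16, 25/8, 13/4, 7/2, 4]  → 97/32
value_10 [BBBBRRRRRR]  L=[0, 1, 2, 3]  R=[97/32, 49/16, 25/8, 13/4, 7/2, 4]  → 193/64
value_11 [BBBBRRRRRRB]  L=[0, 1, 2, 3, 193/64]  R=[97/32, 49/16, 25/8, 13/4, 7/2, 4]  → 387/128
value_12 [BBBBRRRRRRBR]  L=[0, 1, 2, 3, 193/64]  R=[387/128, 97/32, 49/16, 25/8, 13/4, 7/2, 4]  → 773/256
value_13 [BBBBRRRRRRBRB]  L=[0, 1, 2, 3, 193/64, 773/256]  R=[387/128, 97/32, 49/16, 25/8, 13/4, 7/2, 4]  → 1547/512
value_14 [BBBBRRRRRRBRBB]  L=[0, 1, 2, 3, 193/64, 773/256, 1547/512]  R=[387/128, 97/32, 49/16, 25/8, 13/4, 7/2, 4]  → 3095/1024
value_15 [BBBBRRRRRRBRBBR]  L=[0, 1, 2, 3, 193/64, 773/256, 1547/512]  R=[3095/1024, 387/128, 97/32, 49/16, 25/8, 13/4, 7/2, 4]  → 6189/2048

6189/2048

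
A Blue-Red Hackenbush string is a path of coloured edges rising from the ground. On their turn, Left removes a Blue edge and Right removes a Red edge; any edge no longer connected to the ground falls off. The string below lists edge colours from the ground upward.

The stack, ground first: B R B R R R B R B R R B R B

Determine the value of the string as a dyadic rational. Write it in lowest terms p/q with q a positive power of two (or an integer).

4427/8192

step 1: add B to get B; options L={ 0 } R={ (no moves) } = 1
step 2: add R to get BR; options L={ 0 } R={ 1 } = 1/2
step 3: add B to get BRB; options L={ 0,1/2 } R={ 1 } = 3/4
step 4: add R to get BRBR; options L={ 0,1/2 } R={ 3/4,1 } = 5/8
step 5: add R to get BRBRR; options L={ 0,1/2 } R={ 5/8,3/4,1 } = 9/16
step 6: add R to get BRBRRR; options L={ 0,1/2 } R={ 9/16,5/8,3/4,1 } = 17/32
step 7: add B to get BRBRRRB; options L={ 0,1/2,17/32 } R={ 9/16,5/8,3/4,1 } = 35/64
step 8: add R to get BRBRRRBR; options L={ 0,1/2,17/32 } R={ 35/64,9/16,5/8,3/4,1 } = 69/128
step 9: add B to get BRBRRRBRB; options L={ 0,1/2,17/32,69/128 } R={ 35/64,9/16,5/8,3/4,1 } = 139/256
step 10: add R to get BRBRRRBRBR; options L={ 0,1/2,17/32,69/128 } R={ 139/256,35/64,9/16,5/8,3/4,1 } = 277/512
step 11: add R to get BRBRRRBRBRR; options L={ 0,1/2,17/32,69/128 } R={ 277/512,139/256,35/64,9/16,5/8,3/4,1 } = 553/1024
step 12: add B to get BRBRRRBRBRRB; options L={ 0,1/2,17/32,69/128,553/1024 } R={ 277/512,139/256,35/64,9/16,5/8,3/4,1 } = 1107/2048
step 13: add R to get BRBRRRBRBRRBR; options L={ 0,1/2,17/32,69/128,553/1024 } R={ 1107/2048,277/512,139/256,35/64,9/16,5/8,3/4,1 } = 2213/4096
step 14: add B to get BRBRRRBRBRRBRB; options L={ 0,1/2,17/32,69/128,553/1024,2213/4096 } R={ 1107/2048,277/512,139/256,35/64,9/16,5/8,3/4,1 } = 4427/8192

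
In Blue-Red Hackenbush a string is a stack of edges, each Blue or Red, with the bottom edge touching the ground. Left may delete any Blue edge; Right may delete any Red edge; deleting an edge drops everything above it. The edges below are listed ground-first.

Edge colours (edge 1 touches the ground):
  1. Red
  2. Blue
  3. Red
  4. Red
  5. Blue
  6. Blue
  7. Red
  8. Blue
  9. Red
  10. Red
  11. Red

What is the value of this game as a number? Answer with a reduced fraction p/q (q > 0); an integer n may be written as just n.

Build value(s[:k]) for k = 1..11, string s = Red Blue Red Red Blue Blue Red Blue Red Red Red.
R: Left { · }, Right { 0 } gives simplest -1
RB: Left { -1 }, Right { 0 } gives simplest -1/2
RBR: Left { -1 }, Right { -1/2; 0 } gives simplest -3/4
RBRR: Left { -1 }, Right { -3/4; -1/2; 0 } gives simplest -7/8
RBRRB: Left { -1; -7/8 }, Right { -3/4; -1/2; 0 } gives simplest -13/16
RBRRBB: Left { -1; -7/8; -13/16 }, Right { -3/4; -1/2; 0 } gives simplest -25/32
RBRRBBR: Left { -1; -7/8; -13/16 }, Right { -25/32; -3/4; -1/2; 0 } gives simplest -51/64
RBRRBBRB: Left { -1; -7/8; -13/16; -51/64 }, Right { -25/32; -3/4; -1/2; 0 } gives simplest -101/128
RBRRBBRBR: Left { -1; -7/8; -13/16; -51/64 }, Right { -101/128; -25/32; -3/4; -1/2; 0 } gives simplest -203/256
RBRRBBRBRR: Left { -1; -7/8; -13/16; -51/64 }, Right { -203/256; -101/128; -25/32; -3/4; -1/2; 0 } gives simplest -407/512
RBRRBBRBRRR: Left { -1; -7/8; -13/16; -51/64 }, Right { -407/512; -203/256; -101/128; -25/32; -3/4; -1/2; 0 } gives simplest -815/1024

-815/1024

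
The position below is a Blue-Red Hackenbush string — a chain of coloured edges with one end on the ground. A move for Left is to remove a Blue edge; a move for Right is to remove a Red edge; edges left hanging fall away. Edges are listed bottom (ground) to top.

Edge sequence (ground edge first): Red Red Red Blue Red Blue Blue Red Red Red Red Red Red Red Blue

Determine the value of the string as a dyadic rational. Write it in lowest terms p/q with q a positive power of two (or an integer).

-10749/4096

edge 1 of 15 (Red): {  | 0 } => -1
edge 2 of 15 (Red): {  | -1 0 } => -2
edge 3 of 15 (Red): {  | -2 -1 0 } => -3
edge 4 of 15 (Blue): { -3 | -2 -1 0 } => -5/2
edge 5 of 15 (Red): { -3 | -5/2 -2 -1 0 } => -11/4
edge 6 of 15 (Blue): { -3 -11/4 | -5/2 -2 -1 0 } => -21/8
edge 7 of 15 (Blue): { -3 -11/4 -21/8 | -5/2 -2 -1 0 } => -41/16
edge 8 of 15 (Red): { -3 -11/4 -21/8 | -41/16 -5/2 -2 -1 0 } => -83/32
edge 9 of 15 (Red): { -3 -11/4 -21/8 | -83/32 -41/16 -5/2 -2 -1 0 } => -167/64
edge 10 of 15 (Red): { -3 -11/4 -21/8 | -167/64 -83/32 -41/16 -5/2 -2 -1 0 } => -335/128
edge 11 of 15 (Red): { -3 -11/4 -21/8 | -335/128 -167/64 -83/32 -41/16 -5/2 -2 -1 0 } => -671/256
edge 12 of 15 (Red): { -3 -11/4 -21/8 | -671/256 -335/128 -167/64 -83/32 -41/16 -5/2 -2 -1 0 } => -1343/512
edge 13 of 15 (Red): { -3 -11/4 -21/8 | -1343/512 -671/256 -335/128 -167/64 -83/32 -41/16 -5/2 -2 -1 0 } => -2687/1024
edge 14 of 15 (Red): { -3 -11/4 -21/8 | -2687/1024 -1343/512 -671/256 -335/128 -167/64 -83/32 -41/16 -5/2 -2 -1 0 } => -5375/2048
edge 15 of 15 (Blue): { -3 -11/4 -21/8 -5375/2048 | -2687/1024 -1343/512 -671/256 -335/128 -167/64 -83/32 -41/16 -5/2 -2 -1 0 } => -10749/4096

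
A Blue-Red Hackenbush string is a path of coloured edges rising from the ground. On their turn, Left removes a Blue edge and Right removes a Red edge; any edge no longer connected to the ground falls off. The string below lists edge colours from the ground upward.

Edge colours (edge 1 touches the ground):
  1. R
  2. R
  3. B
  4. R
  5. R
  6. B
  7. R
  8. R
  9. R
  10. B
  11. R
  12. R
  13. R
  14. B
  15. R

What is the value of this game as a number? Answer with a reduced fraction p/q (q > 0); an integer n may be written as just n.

-15291/8192

step 1: add R to get R; options L={ none } R={ 0 } ⇒ -1
step 2: add R to get RR; options L={ none } R={ -1 0 } ⇒ -2
step 3: add B to get RRB; options L={ -2 } R={ -1 0 } ⇒ -3/2
step 4: add R to get RRBR; options L={ -2 } R={ -3/2 -1 0 } ⇒ -7/4
step 5: add R to get RRBRR; options L={ -2 } R={ -7/4 -3/2 -1 0 } ⇒ -15/8
step 6: add B to get RRBRRB; options L={ -2 -15/8 } R={ -7/4 -3/2 -1 0 } ⇒ -29/16
step 7: add R to get RRBRRBR; options L={ -2 -15/8 } R={ -29/16 -7/4 -3/2 -1 0 } ⇒ -59/32
step 8: add R to get RRBRRBRR; options L={ -2 -15/8 } R={ -59/32 -29/16 -7/4 -3/2 -1 0 } ⇒ -119/64
step 9: add R to get RRBRRBRRR; options L={ -2 -15/8 } R={ -119/64 -59/32 -29/16 -7/4 -3/2 -1 0 } ⇒ -239/128
step 10: add B to get RRBRRBRRRB; options L={ -2 -15/8 -239/128 } R={ -119/64 -59/32 -29/16 -7/4 -3/2 -1 0 } ⇒ -477/256
step 11: add R to get RRBRRBRRRBR; options L={ -2 -15/8 -239/128 } R={ -477/256 -119/64 -59/32 -29/16 -7/4 -3/2 -1 0 } ⇒ -955/512
step 12: add R to get RRBRRBRRRBRR; options L={ -2 -15/8 -239/128 } R={ -955/512 -477/256 -119/64 -59/32 -29/16 -7/4 -3/2 -1 0 } ⇒ -1911/1024
step 13: add R to get RRBRRBRRRBRRR; options L={ -2 -15/8 -239/128 } R={ -1911/1024 -955/512 -477/256 -119/64 -59/32 -29/16 -7/4 -3/2 -1 0 } ⇒ -3823/2048
step 14: add B to get RRBRRBRRRBRRRB; options L={ -2 -15/8 -239/128 -3823/2048 } R={ -1911/1024 -955/512 -477/256 -119/64 -59/32 -29/16 -7/4 -3/2 -1 0 } ⇒ -7645/4096
step 15: add R to get RRBRRBRRRBRRRBR; options L={ -2 -15/8 -239/128 -3823/2048 } R={ -7645/4096 -1911/1024 -955/512 -477/256 -119/64 -59/32 -29/16 -7/4 -3/2 -1 0 } ⇒ -15291/8192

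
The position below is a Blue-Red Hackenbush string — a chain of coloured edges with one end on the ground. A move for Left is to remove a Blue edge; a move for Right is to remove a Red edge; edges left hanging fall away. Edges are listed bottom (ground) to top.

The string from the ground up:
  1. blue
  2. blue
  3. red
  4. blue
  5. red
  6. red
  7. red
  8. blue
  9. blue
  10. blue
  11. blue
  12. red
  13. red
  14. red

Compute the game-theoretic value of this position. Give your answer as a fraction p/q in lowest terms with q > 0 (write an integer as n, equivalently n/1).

step 1: add blue to get b; options L={ 0 } R={ ∅ } ⇒ 1
step 2: add blue to get bb; options L={ 0,1 } R={ ∅ } ⇒ 2
step 3: add red to get bbr; options L={ 0,1 } R={ 2 } ⇒ 3/2
step 4: add blue to get bbrb; options L={ 0,1,3/2 } R={ 2 } ⇒ 7/4
step 5: add red to get bbrbr; options L={ 0,1,3/2 } R={ 7/4,2 } ⇒ 13/8
step 6: add red to get bbrbrr; options L={ 0,1,3/2 } R={ 13/8,7/4,2 } ⇒ 25/16
step 7: add red to get bbrbrrr; options L={ 0,1,3/2 } R={ 25/16,13/8,7/4,2 } ⇒ 49/32
step 8: add blue to get bbrbrrrb; options L={ 0,1,3/2,49/32 } R={ 25/16,13/8,7/4,2 } ⇒ 99/64
step 9: add blue to get bbrbrrrbb; options L={ 0,1,3/2,49/32,99/64 } R={ 25/16,13/8,7/4,2 } ⇒ 199/128
step 10: add blue to get bbrbrrrbbb; options L={ 0,1,3/2,49/32,99/64,199/128 } R={ 25/16,13/8,7/4,2 } ⇒ 399/256
step 11: add blue to get bbrbrrrbbbb; options L={ 0,1,3/2,49/32,99/64,199/128,399/256 } R={ 25/16,13/8,7/4,2 } ⇒ 799/512
step 12: add red to get bbrbrrrbbbbr; options L={ 0,1,3/2,49/32,99/64,199/128,399/256 } R={ 799/512,25/16,13/8,7/4,2 } ⇒ 1597/1024
step 13: add red to get bbrbrrrbbbbrr; options L={ 0,1,3/2,49/32,99/64,199/128,399/256 } R={ 1597/1024,799/512,25/16,13/8,7/4,2 } ⇒ 3193/2048
step 14: add red to get bbrbrrrbbbbrrr; options L={ 0,1,3/2,49/32,99/64,199/128,399/256 } R={ 3193/2048,1597/1024,799/512,25/16,13/8,7/4,2 } ⇒ 6385/4096

6385/4096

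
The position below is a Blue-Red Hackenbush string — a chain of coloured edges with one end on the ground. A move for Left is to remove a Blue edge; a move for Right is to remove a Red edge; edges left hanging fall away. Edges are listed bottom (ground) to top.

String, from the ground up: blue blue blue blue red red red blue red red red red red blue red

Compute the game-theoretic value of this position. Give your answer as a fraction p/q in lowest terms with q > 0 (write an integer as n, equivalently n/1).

G(b) = { 0 | none } so 1
G(bb) = { 0; 1 | none } so 2
G(bbb) = { 0; 1; 2 | none } so 3
G(bbbb) = { 0; 1; 2; 3 | none } so 4
G(bbbbr) = { 0; 1; 2; 3 | 4 } so 7/2
G(bbbbrr) = { 0; 1; 2; 3 | 7/2; 4 } so 13/4
G(bbbbrrr) = { 0; 1; 2; 3 | 13/4; 7/2; 4 } so 25/8
G(bbbbrrrb) = { 0; 1; 2; 3; 25/8 | 13/4; 7/2; 4 } so 51/16
G(bbbbrrrbr) = { 0; 1; 2; 3; 25/8 | 51/16; 13/4; 7/2; 4 } so 101/32
G(bbbbrrrbrr) = { 0; 1; 2; 3; 25/8 | 101/32; 51/16; 13/4; 7/2; 4 } so 201/64
G(bbbbrrrbrrr) = { 0; 1; 2; 3; 25/8 | 201/64; 101/32; 51/16; 13/4; 7/2; 4 } so 401/128
G(bbbbrrrbrrrr) = { 0; 1; 2; 3; 25/8 | 401/128; 201/64; 101/32; 51/16; 13/4; 7/2; 4 } so 801/256
G(bbbbrrrbrrrrr) = { 0; 1; 2; 3; 25/8 | 801/256; 401/128; 201/64; 101/32; 51/16; 13/4; 7/2; 4 } so 1601/512
G(bbbbrrrbrrrrrb) = { 0; 1; 2; 3; 25/8; 1601/512 | 801/256; 401/128; 201/64; 101/32; 51/16; 13/4; 7/2; 4 } so 3203/1024
G(bbbbrrrbrrrrrbr) = { 0; 1; 2; 3; 25/8; 1601/512 | 3203/1024; 801/256; 401/128; 201/64; 101/32; 51/16; 13/4; 7/2; 4 } so 6405/2048

6405/2048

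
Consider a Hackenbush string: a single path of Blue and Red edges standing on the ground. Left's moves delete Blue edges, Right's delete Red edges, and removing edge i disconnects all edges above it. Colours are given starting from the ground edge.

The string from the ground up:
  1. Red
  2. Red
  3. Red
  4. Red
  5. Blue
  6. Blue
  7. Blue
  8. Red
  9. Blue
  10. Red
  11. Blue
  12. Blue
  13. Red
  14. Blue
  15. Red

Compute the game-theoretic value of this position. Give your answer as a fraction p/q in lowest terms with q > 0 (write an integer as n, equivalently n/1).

step 1: add Red to get R; options L={ (no moves) } R={ 0 } gives -1
step 2: add Red to get RR; options L={ (no moves) } R={ -1, 0 } gives -2
step 3: add Red to get RRR; options L={ (no moves) } R={ -2, -1, 0 } gives -3
step 4: add Red to get RRRR; options L={ (no moves) } R={ -3, -2, -1, 0 } gives -4
step 5: add Blue to get RRRRB; options L={ -4 } R={ -3, -2, -1, 0 } gives -7/2
step 6: add Blue to get RRRRBB; options L={ -4, -7/2 } R={ -3, -2, -1, 0 } gives -13/4
step 7: add Blue to get RRRRBBB; options L={ -4, -7/2, -13/4 } R={ -3, -2, -1, 0 } gives -25/8
step 8: add Red to get RRRRBBBR; options L={ -4, -7/2, -13/4 } R={ -25/8, -3, -2, -1, 0 } gives -51/16
step 9: add Blue to get RRRRBBBRB; options L={ -4, -7/2, -13/4, -51/16 } R={ -25/8, -3, -2, -1, 0 } gives -101/32
step 10: add Red to get RRRRBBBRBR; options L={ -4, -7/2, -13/4, -51/16 } R={ -101/32, -25/8, -3, -2, -1, 0 } gives -203/64
step 11: add Blue to get RRRRBBBRBRB; options L={ -4, -7/2, -13/4, -51/16, -203/64 } R={ -101/32, -25/8, -3, -2, -1, 0 } gives -405/128
step 12: add Blue to get RRRRBBBRBRBB; options L={ -4, -7/2, -13/4, -51/16, -203/64, -405/128 } R={ -101/32, -25/8, -3, -2, -1, 0 } gives -809/256
step 13: add Red to get RRRRBBBRBRBBR; options L={ -4, -7/2, -13/4, -51/16, -203/64, -405/128 } R={ -809/256, -101/32, -25/8, -3, -2, -1, 0 } gives -1619/512
step 14: add Blue to get RRRRBBBRBRBBRB; options L={ -4, -7/2, -13/4, -51/16, -203/64, -405/128, -1619/512 } R={ -809/256, -101/32, -25/8, -3, -2, -1, 0 } gives -3237/1024
step 15: add Red to get RRRRBBBRBRBBRBR; options L={ -4, -7/2, -13/4, -51/16, -203/64, -405/128, -1619/512 } R={ -3237/1024, -809/256, -101/32, -25/8, -3, -2, -1, 0 } gives -6475/2048

-6475/2048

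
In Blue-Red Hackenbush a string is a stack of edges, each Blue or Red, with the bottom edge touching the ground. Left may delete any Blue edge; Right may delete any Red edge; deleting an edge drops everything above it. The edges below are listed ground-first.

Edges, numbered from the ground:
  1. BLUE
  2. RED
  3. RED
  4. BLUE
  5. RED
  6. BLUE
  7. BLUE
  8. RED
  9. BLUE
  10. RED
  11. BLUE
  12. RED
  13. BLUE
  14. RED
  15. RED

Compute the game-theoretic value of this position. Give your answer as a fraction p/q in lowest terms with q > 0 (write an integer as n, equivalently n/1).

5801/16384

B: Left { 0 }, Right { none } -> simplest 1
BR: Left { 0 }, Right { 1 } -> simplest 1/2
BRR: Left { 0 }, Right { 1/2,1 } -> simplest 1/4
BRRB: Left { 0,1/4 }, Right { 1/2,1 } -> simplest 3/8
BRRBR: Left { 0,1/4 }, Right { 3/8,1/2,1 } -> simplest 5/16
BRRBRB: Left { 0,1/4,5/16 }, Right { 3/8,1/2,1 } -> simplest 11/32
BRRBRBB: Left { 0,1/4,5/16,11/32 }, Right { 3/8,1/2,1 } -> simplest 23/64
BRRBRBBR: Left { 0,1/4,5/16,11/32 }, Right { 23/64,3/8,1/2,1 } -> simplest 45/128
BRRBRBBRB: Left { 0,1/4,5/16,11/32,45/128 }, Right { 23/64,3/8,1/2,1 } -> simplest 91/256
BRRBRBBRBR: Left { 0,1/4,5/16,11/32,45/128 }, Right { 91/256,23/64,3/8,1/2,1 } -> simplest 181/512
BRRBRBBRBRB: Left { 0,1/4,5/16,11/32,45/128,181/512 }, Right { 91/256,23/64,3/8,1/2,1 } -> simplest 363/1024
BRRBRBBRBRBR: Left { 0,1/4,5/16,11/32,45/128,181/512 }, Right { 363/1024,91/256,23/64,3/8,1/2,1 } -> simplest 725/2048
BRRBRBBRBRBRB: Left { 0,1/4,5/16,11/32,45/128,181/512,725/2048 }, Right { 363/1024,91/256,23/64,3/8,1/2,1 } -> simplest 1451/4096
BRRBRBBRBRBRBR: Left { 0,1/4,5/16,11/32,45/128,181/512,725/2048 }, Right { 1451/4096,363/1024,91/256,23/64,3/8,1/2,1 } -> simplest 2901/8192
BRRBRBBRBRBRBRR: Left { 0,1/4,5/16,11/32,45/128,181/512,725/2048 }, Right { 2901/8192,1451/4096,363/1024,91/256,23/64,3/8,1/2,1 } -> simplest 5801/16384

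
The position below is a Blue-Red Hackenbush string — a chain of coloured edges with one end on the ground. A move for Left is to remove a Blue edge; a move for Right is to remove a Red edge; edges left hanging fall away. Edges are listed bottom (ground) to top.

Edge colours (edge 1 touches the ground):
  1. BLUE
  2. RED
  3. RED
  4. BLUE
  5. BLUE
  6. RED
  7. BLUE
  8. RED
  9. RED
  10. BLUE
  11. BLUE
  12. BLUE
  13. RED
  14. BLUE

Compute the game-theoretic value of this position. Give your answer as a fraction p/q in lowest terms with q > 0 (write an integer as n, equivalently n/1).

3387/8192

val_1 [B]  L=[0]  R=[·]  — 1
val_2 [BR]  L=[0]  R=[1]  — 1/2
val_3 [BRR]  L=[0]  R=[1/2,1]  — 1/4
val_4 [BRRB]  L=[0,1/4]  R=[1/2,1]  — 3/8
val_5 [BRRBB]  L=[0,1/4,3/8]  R=[1/2,1]  — 7/16
val_6 [BRRBBR]  L=[0,1/4,3/8]  R=[7/16,1/2,1]  — 13/32
val_7 [BRRBBRB]  L=[0,1/4,3/8,13/32]  R=[7/16,1/2,1]  — 27/64
val_8 [BRRBBRBR]  L=[0,1/4,3/8,13/32]  R=[27/64,7/16,1/2,1]  — 53/128
val_9 [BRRBBRBRR]  L=[0,1/4,3/8,13/32]  R=[53/128,27/64,7/16,1/2,1]  — 105/256
val_10 [BRRBBRBRRB]  L=[0,1/4,3/8,13/32,105/256]  R=[53/128,27/64,7/16,1/2,1]  — 211/512
val_11 [BRRBBRBRRBB]  L=[0,1/4,3/8,13/32,105/256,211/512]  R=[53/128,27/64,7/16,1/2,1]  — 423/1024
val_12 [BRRBBRBRRBBB]  L=[0,1/4,3/8,13/32,105/256,211/512,423/1024]  R=[53/128,27/64,7/16,1/2,1]  — 847/2048
val_13 [BRRBBRBRRBBBR]  L=[0,1/4,3/8,13/32,105/256,211/512,423/1024]  R=[847/2048,53/128,27/64,7/16,1/2,1]  — 1693/4096
val_14 [BRRBBRBRRBBBRB]  L=[0,1/4,3/8,13/32,105/256,211/512,423/1024,1693/4096]  R=[847/2048,53/128,27/64,7/16,1/2,1]  — 3387/8192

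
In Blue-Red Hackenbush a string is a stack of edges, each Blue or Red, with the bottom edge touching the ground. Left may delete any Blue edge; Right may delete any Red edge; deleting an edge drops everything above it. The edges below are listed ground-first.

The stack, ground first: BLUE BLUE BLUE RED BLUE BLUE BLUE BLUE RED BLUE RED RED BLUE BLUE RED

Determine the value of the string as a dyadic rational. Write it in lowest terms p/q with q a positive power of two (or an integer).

12109/4096

edge 1 of 15 (BLUE): { 0 | ∅ } = 1
edge 2 of 15 (BLUE): { 0, 1 | ∅ } = 2
edge 3 of 15 (BLUE): { 0, 1, 2 | ∅ } = 3
edge 4 of 15 (RED): { 0, 1, 2 | 3 } = 5/2
edge 5 of 15 (BLUE): { 0, 1, 2, 5/2 | 3 } = 11/4
edge 6 of 15 (BLUE): { 0, 1, 2, 5/2, 11/4 | 3 } = 23/8
edge 7 of 15 (BLUE): { 0, 1, 2, 5/2, 11/4, 23/8 | 3 } = 47/16
edge 8 of 15 (BLUE): { 0, 1, 2, 5/2, 11/4, 23/8, 47/16 | 3 } = 95/32
edge 9 of 15 (RED): { 0, 1, 2, 5/2, 11/4, 23/8, 47/16 | 95/32, 3 } = 189/64
edge 10 of 15 (BLUE): { 0, 1, 2, 5/2, 11/4, 23/8, 47/16, 189/64 | 95/32, 3 } = 379/128
edge 11 of 15 (RED): { 0, 1, 2, 5/2, 11/4, 23/8, 47/16, 189/64 | 379/128, 95/32, 3 } = 757/256
edge 12 of 15 (RED): { 0, 1, 2, 5/2, 11/4, 23/8, 47/16, 189/64 | 757/256, 379/128, 95/32, 3 } = 1513/512
edge 13 of 15 (BLUE): { 0, 1, 2, 5/2, 11/4, 23/8, 47/16, 189/64, 1513/512 | 757/256, 379/128, 95/32, 3 } = 3027/1024
edge 14 of 15 (BLUE): { 0, 1, 2, 5/2, 11/4, 23/8, 47/16, 189/64, 1513/512, 3027/1024 | 757/256, 379/128, 95/32, 3 } = 6055/2048
edge 15 of 15 (RED): { 0, 1, 2, 5/2, 11/4, 23/8, 47/16, 189/64, 1513/512, 3027/1024 | 6055/2048, 757/256, 379/128, 95/32, 3 } = 12109/4096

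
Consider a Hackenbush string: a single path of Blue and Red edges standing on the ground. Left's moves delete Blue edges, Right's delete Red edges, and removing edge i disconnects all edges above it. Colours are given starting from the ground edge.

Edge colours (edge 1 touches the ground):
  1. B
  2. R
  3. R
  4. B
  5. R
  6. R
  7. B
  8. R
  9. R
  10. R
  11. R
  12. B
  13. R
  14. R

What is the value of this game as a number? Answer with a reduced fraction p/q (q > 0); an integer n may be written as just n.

2313/8192

Recurse on prefixes of the 14-edge string B R R B R R B R R R R B R R:
step 1: add B to get B; options L={ 0 } R={ ∅ } = 1
step 2: add R to get BR; options L={ 0 } R={ 1 } = 1/2
step 3: add R to get BRR; options L={ 0 } R={ 1/2 1 } = 1/4
step 4: add B to get BRRB; options L={ 0 1/4 } R={ 1/2 1 } = 3/8
step 5: add R to get BRRBR; options L={ 0 1/4 } R={ 3/8 1/2 1 } = 5/16
step 6: add R to get BRRBRR; options L={ 0 1/4 } R={ 5/16 3/8 1/2 1 } = 9/32
step 7: add B to get BRRBRRB; options L={ 0 1/4 9/32 } R={ 5/16 3/8 1/2 1 } = 19/64
step 8: add R to get BRRBRRBR; options L={ 0 1/4 9/32 } R={ 19/64 5/16 3/8 1/2 1 } = 37/128
step 9: add R to get BRRBRRBRR; options L={ 0 1/4 9/32 } R={ 37/128 19/64 5/16 3/8 1/2 1 } = 73/256
step 10: add R to get BRRBRRBRRR; options L={ 0 1/4 9/32 } R={ 73/256 37/128 19/64 5/16 3/8 1/2 1 } = 145/512
step 11: add R to get BRRBRRBRRRR; options L={ 0 1/4 9/32 } R={ 145/512 73/256 37/128 19/64 5/16 3/8 1/2 1 } = 289/1024
step 12: add B to get BRRBRRBRRRRB; options L={ 0 1/4 9/32 289/1024 } R={ 145/512 73/256 37/128 19/64 5/16 3/8 1/2 1 } = 579/2048
step 13: add R to get BRRBRRBRRRRBR; options L={ 0 1/4 9/32 289/1024 } R={ 579/2048 145/512 73/256 37/128 19/64 5/16 3/8 1/2 1 } = 1157/4096
step 14: add R to get BRRBRRBRRRRBRR; options L={ 0 1/4 9/32 289/1024 } R={ 1157/4096 579/2048 145/512 73/256 37/128 19/64 5/16 3/8 1/2 1 } = 2313/8192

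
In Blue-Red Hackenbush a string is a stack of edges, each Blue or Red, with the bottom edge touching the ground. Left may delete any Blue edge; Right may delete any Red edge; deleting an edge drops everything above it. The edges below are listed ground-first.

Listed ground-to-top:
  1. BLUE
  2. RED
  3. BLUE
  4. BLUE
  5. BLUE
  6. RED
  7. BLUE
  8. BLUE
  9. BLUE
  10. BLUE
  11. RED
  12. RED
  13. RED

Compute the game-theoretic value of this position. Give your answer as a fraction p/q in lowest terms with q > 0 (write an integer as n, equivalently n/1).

B: Left { 0 }, Right { (no moves) } — simplest 1
BR: Left { 0 }, Right { 1 } — simplest 1/2
BRB: Left { 0 1/2 }, Right { 1 } — simplest 3/4
BRBB: Left { 0 1/2 3/4 }, Right { 1 } — simplest 7/8
BRBBB: Left { 0 1/2 3/4 7/8 }, Right { 1 } — simplest 15/16
BRBBBR: Left { 0 1/2 3/4 7/8 }, Right { 15/16 1 } — simplest 29/32
BRBBBRB: Left { 0 1/2 3/4 7/8 29/32 }, Right { 15/16 1 } — simplest 59/64
BRBBBRBB: Left { 0 1/2 3/4 7/8 29/32 59/64 }, Right { 15/16 1 } — simplest 119/128
BRBBBRBBB: Left { 0 1/2 3/4 7/8 29/32 59/64 119/128 }, Right { 15/16 1 } — simplest 239/256
BRBBBRBBBB: Left { 0 1/2 3/4 7/8 29/32 59/64 119/128 239/256 }, Right { 15/16 1 } — simplest 479/512
BRBBBRBBBBR: Left { 0 1/2 3/4 7/8 29/32 59/64 119/128 239/256 }, Right { 479/512 15/16 1 } — simplest 957/1024
BRBBBRBBBBRR: Left { 0 1/2 3/4 7/8 29/32 59/64 119/128 239/256 }, Right { 957/1024 479/512 15/16 1 } — simplest 1913/2048
BRBBBRBBBBRRR: Left { 0 1/2 3/4 7/8 29/32 59/64 119/128 239/256 }, Right { 1913/2048 957/1024 479/512 15/16 1 } — simplest 3825/4096

3825/4096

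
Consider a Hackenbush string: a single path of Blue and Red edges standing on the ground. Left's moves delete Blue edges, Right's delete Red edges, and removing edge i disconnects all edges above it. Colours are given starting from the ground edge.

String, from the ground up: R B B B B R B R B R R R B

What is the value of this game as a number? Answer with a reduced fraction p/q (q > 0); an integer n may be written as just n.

-349/4096

Recurse on prefixes of the 13-edge string R B B B B R B R B R R R B:
v(R) = { none | 0 } → -1
v(RB) = { -1 | 0 } → -1/2
v(RBB) = { -1, -1/2 | 0 } → -1/4
v(RBBB) = { -1, -1/2, -1/4 | 0 } → -1/8
v(RBBBB) = { -1, -1/2, -1/4, -1/8 | 0 } → -1/16
v(RBBBBR) = { -1, -1/2, -1/4, -1/8 | -1/16, 0 } → -3/32
v(RBBBBRB) = { -1, -1/2, -1/4, -1/8, -3/32 | -1/16, 0 } → -5/64
v(RBBBBRBR) = { -1, -1/2, -1/4, -1/8, -3/32 | -5/64, -1/16, 0 } → -11/128
v(RBBBBRBRB) = { -1, -1/2, -1/4, -1/8, -3/32, -11/128 | -5/64, -1/16, 0 } → -21/256
v(RBBBBRBRBR) = { -1, -1/2, -1/4, -1/8, -3/32, -11/128 | -21/256, -5/64, -1/16, 0 } → -43/512
v(RBBBBRBRBRR) = { -1, -1/2, -1/4, -1/8, -3/32, -11/128 | -43/512, -21/256, -5/64, -1/16, 0 } → -87/1024
v(RBBBBRBRBRRR) = { -1, -1/2, -1/4, -1/8, -3/32, -11/128 | -87/1024, -43/512, -21/256, -5/64, -1/16, 0 } → -175/2048
v(RBBBBRBRBRRRB) = { -1, -1/2, -1/4, -1/8, -3/32, -11/128, -175/2048 | -87/1024, -43/512, -21/256, -5/64, -1/16, 0 } → -349/4096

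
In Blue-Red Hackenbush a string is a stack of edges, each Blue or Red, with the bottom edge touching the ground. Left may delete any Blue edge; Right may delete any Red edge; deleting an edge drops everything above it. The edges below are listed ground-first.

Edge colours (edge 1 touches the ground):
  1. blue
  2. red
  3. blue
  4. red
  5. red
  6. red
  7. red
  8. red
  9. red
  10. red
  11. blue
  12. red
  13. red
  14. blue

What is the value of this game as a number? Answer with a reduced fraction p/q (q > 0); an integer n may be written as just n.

4115/8192

Build value(s[:k]) for k = 1..14, string s = blue red blue red red red red red red red blue red red blue.
edge 1 of 14 (blue): { 0 |  } gives 1
edge 2 of 14 (red): { 0 | 1 } gives 1/2
edge 3 of 14 (blue): { 0 1/2 | 1 } gives 3/4
edge 4 of 14 (red): { 0 1/2 | 3/4 1 } gives 5/8
edge 5 of 14 (red): { 0 1/2 | 5/8 3/4 1 } gives 9/16
edge 6 of 14 (red): { 0 1/2 | 9/16 5/8 3/4 1 } gives 17/32
edge 7 of 14 (red): { 0 1/2 | 17/32 9/16 5/8 3/4 1 } gives 33/64
edge 8 of 14 (red): { 0 1/2 | 33/64 17/32 9/16 5/8 3/4 1 } gives 65/128
edge 9 of 14 (red): { 0 1/2 | 65/128 33/64 17/32 9/16 5/8 3/4 1 } gives 129/256
edge 10 of 14 (red): { 0 1/2 | 129/256 65/128 33/64 17/32 9/16 5/8 3/4 1 } gives 257/512
edge 11 of 14 (blue): { 0 1/2 257/512 | 129/256 65/128 33/64 17/32 9/16 5/8 3/4 1 } gives 515/1024
edge 12 of 14 (red): { 0 1/2 257/512 | 515/1024 129/256 65/128 33/64 17/32 9/16 5/8 3/4 1 } gives 1029/2048
edge 13 of 14 (red): { 0 1/2 257/512 | 1029/2048 515/1024 129/256 65/128 33/64 17/32 9/16 5/8 3/4 1 } gives 2057/4096
edge 14 of 14 (blue): { 0 1/2 257/512 2057/4096 | 1029/2048 515/1024 129/256 65/128 33/64 17/32 9/16 5/8 3/4 1 } gives 4115/8192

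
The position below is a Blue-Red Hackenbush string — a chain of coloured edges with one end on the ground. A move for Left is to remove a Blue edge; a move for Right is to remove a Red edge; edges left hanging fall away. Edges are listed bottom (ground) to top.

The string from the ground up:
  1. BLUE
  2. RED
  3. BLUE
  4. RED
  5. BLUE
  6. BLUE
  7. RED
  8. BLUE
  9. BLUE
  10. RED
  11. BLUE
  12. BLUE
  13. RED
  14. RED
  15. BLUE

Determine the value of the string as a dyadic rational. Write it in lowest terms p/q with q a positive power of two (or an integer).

Recurse on prefixes of the 15-edge string BLUE RED BLUE RED BLUE BLUE RED BLUE BLUE RED BLUE BLUE RED RED BLUE:
1 of 15 · B · max L 0 · min R +∞ => 1
2 of 15 · BR · max L 0 · min R 1 => 1/2
3 of 15 · BRB · max L 1/2 · min R 1 => 3/4
4 of 15 · BRBR · max L 1/2 · min R 3/4 => 5/8
5 of 15 · BRBRB · max L 5/8 · min R 3/4 => 11/16
6 of 15 · BRBRBB · max L 11/16 · min R 3/4 => 23/32
7 of 15 · BRBRBBR · max L 11/16 · min R 23/32 => 45/64
8 of 15 · BRBRBBRB · max L 45/64 · min R 23/32 => 91/128
9 of 15 · BRBRBBRBB · max L 91/128 · min R 23/32 => 183/256
10 of 15 · BRBRBBRBBR · max L 91/128 · min R 183/256 => 365/512
11 of 15 · BRBRBBRBBRB · max L 365/512 · min R 183/256 => 731/1024
12 of 15 · BRBRBBRBBRBB · max L 731/1024 · min R 183/256 => 1463/2048
13 of 15 · BRBRBBRBBRBBR · max L 731/1024 · min R 1463/2048 => 2925/4096
14 of 15 · BRBRBBRBBRBBRR · max L 731/1024 · min R 2925/4096 => 5849/8192
15 of 15 · BRBRBBRBBRBBRRB · max L 5849/8192 · min R 2925/4096 => 11699/16384

11699/16384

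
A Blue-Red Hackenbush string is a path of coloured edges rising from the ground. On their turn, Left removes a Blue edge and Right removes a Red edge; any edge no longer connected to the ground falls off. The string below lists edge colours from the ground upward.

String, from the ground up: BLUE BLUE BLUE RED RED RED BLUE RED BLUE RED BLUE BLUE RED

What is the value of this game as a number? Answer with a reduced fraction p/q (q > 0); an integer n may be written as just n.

2221/1024

step 1: add BLUE to get B; options L={ 0 } R={  } so 1
step 2: add BLUE to get BB; options L={ 0 1 } R={  } so 2
step 3: add BLUE to get BBB; options L={ 0 1 2 } R={  } so 3
step 4: add RED to get BBBR; options L={ 0 1 2 } R={ 3 } so 5/2
step 5: add RED to get BBBRR; options L={ 0 1 2 } R={ 5/2 3 } so 9/4
step 6: add RED to get BBBRRR; options L={ 0 1 2 } R={ 9/4 5/2 3 } so 17/8
step 7: add BLUE to get BBBRRRB; options L={ 0 1 2 17/8 } R={ 9/4 5/2 3 } so 35/16
step 8: add RED to get BBBRRRBR; options L={ 0 1 2 17/8 } R={ 35/16 9/4 5/2 3 } so 69/32
step 9: add BLUE to get BBBRRRBRB; options L={ 0 1 2 17/8 69/32 } R={ 35/16 9/4 5/2 3 } so 139/64
step 10: add RED to get BBBRRRBRBR; options L={ 0 1 2 17/8 69/32 } R={ 139/64 35/16 9/4 5/2 3 } so 277/128
step 11: add BLUE to get BBBRRRBRBRB; options L={ 0 1 2 17/8 69/32 277/128 } R={ 139/64 35/16 9/4 5/2 3 } so 555/256
step 12: add BLUE to get BBBRRRBRBRBB; options L={ 0 1 2 17/8 69/32 277/128 555/256 } R={ 139/64 35/16 9/4 5/2 3 } so 1111/512
step 13: add RED to get BBBRRRBRBRBBR; options L={ 0 1 2 17/8 69/32 277/128 555/256 } R={ 1111/512 139/64 35/16 9/4 5/2 3 } so 2221/1024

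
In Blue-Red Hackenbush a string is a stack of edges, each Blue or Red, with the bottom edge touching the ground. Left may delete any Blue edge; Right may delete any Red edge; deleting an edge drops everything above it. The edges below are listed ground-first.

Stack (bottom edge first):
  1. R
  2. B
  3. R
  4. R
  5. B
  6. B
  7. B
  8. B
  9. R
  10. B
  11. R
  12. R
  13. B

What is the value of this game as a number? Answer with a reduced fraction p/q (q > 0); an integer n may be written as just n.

Build G(s[:k]) for k = 1..13, string s = R B R R B B B B R B R R B.
1 of 13 · R · max L −∞ · min R 0 gives -1
2 of 13 · RB · max L -1 · min R 0 gives -1/2
3 of 13 · RBR · max L -1 · min R -1/2 gives -3/4
4 of 13 · RBRR · max L -1 · min R -3/4 gives -7/8
5 of 13 · RBRRB · max L -7/8 · min R -3/4 gives -13/16
6 of 13 · RBRRBB · max L -13/16 · min R -3/4 gives -25/32
7 of 13 · RBRRBBB · max L -25/32 · min R -3/4 gives -49/64
8 of 13 · RBRRBBBB · max L -49/64 · min R -3/4 gives -97/128
9 of 13 · RBRRBBBBR · max L -49/64 · min R -97/128 gives -195/256
10 of 13 · RBRRBBBBRB · max L -195/256 · min R -97/128 gives -389/512
11 of 13 · RBRRBBBBRBR · max L -195/256 · min R -389/512 gives -779/1024
12 of 13 · RBRRBBBBRBRR · max L -195/256 · min R -779/1024 gives -1559/2048
13 of 13 · RBRRBBBBRBRRB · max L -1559/2048 · min R -779/1024 gives -3117/4096

-3117/4096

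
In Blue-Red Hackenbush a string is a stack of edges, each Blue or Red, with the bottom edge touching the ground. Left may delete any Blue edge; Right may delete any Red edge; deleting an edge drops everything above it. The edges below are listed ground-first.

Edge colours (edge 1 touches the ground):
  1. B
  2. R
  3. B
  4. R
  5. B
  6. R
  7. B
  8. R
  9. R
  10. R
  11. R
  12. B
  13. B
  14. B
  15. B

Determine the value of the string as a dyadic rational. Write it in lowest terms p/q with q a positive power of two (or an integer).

Recurse on prefixes of the 15-edge string B R B R B R B R R R R B B B B:
g_1 [B]  L=[0]  R=[none]  => 1
g_2 [BR]  L=[0]  R=[1]  => 1/2
g_3 [BRB]  L=[0,1/2]  R=[1]  => 3/4
g_4 [BRBR]  L=[0,1/2]  R=[3/4,1]  => 5/8
g_5 [BRBRB]  L=[0,1/2,5/8]  R=[3/4,1]  => 11/16
g_6 [BRBRBR]  L=[0,1/2,5/8]  R=[11/16,3/4,1]  => 21/32
g_7 [BRBRBRB]  L=[0,1/2,5/8,21/32]  R=[11/16,3/4,1]  => 43/64
g_8 [BRBRBRBR]  L=[0,1/2,5/8,21/32]  R=[43/64,11/16,3/4,1]  => 85/128
g_9 [BRBRBRBRR]  L=[0,1/2,5/8,21/32]  R=[85/128,43/64,11/16,3/4,1]  => 169/256
g_10 [BRBRBRBRRR]  L=[0,1/2,5/8,21/32]  R=[169/256,85/128,43/64,11/16,3/4,1]  => 337/512
g_11 [BRBRBRBRRRR]  L=[0,1/2,5/8,21/32]  R=[337/512,169/256,85/128,43/64,11/16,3/4,1]  => 673/1024
g_12 [BRBRBRBRRRRB]  L=[0,1/2,5/8,21/32,673/1024]  R=[337/512,169/256,85/128,43/64,11/16,3/4,1]  => 1347/2048
g_13 [BRBRBRBRRRRBB]  L=[0,1/2,5/8,21/32,673/1024,1347/2048]  R=[337/512,169/256,85/128,43/64,11/16,3/4,1]  => 2695/4096
g_14 [BRBRBRBRRRRBBB]  L=[0,1/2,5/8,21/32,673/1024,1347/2048,2695/4096]  R=[337/512,169/256,85/128,43/64,11/16,3/4,1]  => 5391/8192
g_15 [BRBRBRBRRRRBBBB]  L=[0,1/2,5/8,21/32,673/1024,1347/2048,2695/4096,5391/8192]  R=[337/512,169/256,85/128,43/64,11/16,3/4,1]  => 10783/16384

10783/16384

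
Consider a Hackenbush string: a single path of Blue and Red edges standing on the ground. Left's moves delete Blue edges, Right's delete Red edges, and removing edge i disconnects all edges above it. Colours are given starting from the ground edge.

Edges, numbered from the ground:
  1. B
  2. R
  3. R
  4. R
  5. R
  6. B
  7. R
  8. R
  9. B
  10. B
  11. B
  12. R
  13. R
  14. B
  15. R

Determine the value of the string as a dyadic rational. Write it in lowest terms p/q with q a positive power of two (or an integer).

Build value(s[:k]) for k = 1..15, string s = B R R R R B R R B B B R R B R.
B: Left { 0 }, Right { — } => simplest 1
BR: Left { 0 }, Right { 1 } => simplest 1/2
BRR: Left { 0 }, Right { 1/2,1 } => simplest 1/4
BRRR: Left { 0 }, Right { 1/4,1/2,1 } => simplest 1/8
BRRRR: Left { 0 }, Right { 1/8,1/4,1/2,1 } => simplest 1/16
BRRRRB: Left { 0,1/16 }, Right { 1/8,1/4,1/2,1 } => simplest 3/32
BRRRRBR: Left { 0,1/16 }, Right { 3/32,1/8,1/4,1/2,1 } => simplest 5/64
BRRRRBRR: Left { 0,1/16 }, Right { 5/64,3/32,1/8,1/4,1/2,1 } => simplest 9/128
BRRRRBRRB: Left { 0,1/16,9/128 }, Right { 5/64,3/32,1/8,1/4,1/2,1 } => simplest 19/256
BRRRRBRRBB: Left { 0,1/16,9/128,19/256 }, Right { 5/64,3/32,1/8,1/4,1/2,1 } => simplest 39/512
BRRRRBRRBBB: Left { 0,1/16,9/128,19/256,39/512 }, Right { 5/64,3/32,1/8,1/4,1/2,1 } => simplest 79/1024
BRRRRBRRBBBR: Left { 0,1/16,9/128,19/256,39/512 }, Right { 79/1024,5/64,3/32,1/8,1/4,1/2,1 } => simplest 157/2048
BRRRRBRRBBBRR: Left { 0,1/16,9/128,19/256,39/512 }, Right { 157/2048,79/1024,5/64,3/32,1/8,1/4,1/2,1 } => simplest 313/4096
BRRRRBRRBBBRRB: Left { 0,1/16,9/128,19/256,39/512,313/4096 }, Right { 157/2048,79/1024,5/64,3/32,1/8,1/4,1/2,1 } => simplest 627/8192
BRRRRBRRBBBRRBR: Left { 0,1/16,9/128,19/256,39/512,313/4096 }, Right { 627/8192,157/2048,79/1024,5/64,3/32,1/8,1/4,1/2,1 } => simplest 1253/16384

1253/16384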